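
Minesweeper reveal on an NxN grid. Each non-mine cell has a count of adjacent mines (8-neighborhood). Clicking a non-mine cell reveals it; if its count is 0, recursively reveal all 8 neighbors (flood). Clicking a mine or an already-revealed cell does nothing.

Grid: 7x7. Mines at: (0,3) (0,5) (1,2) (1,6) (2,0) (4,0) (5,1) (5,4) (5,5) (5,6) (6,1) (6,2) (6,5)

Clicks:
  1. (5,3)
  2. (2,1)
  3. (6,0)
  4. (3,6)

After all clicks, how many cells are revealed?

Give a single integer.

Click 1 (5,3) count=2: revealed 1 new [(5,3)] -> total=1
Click 2 (2,1) count=2: revealed 1 new [(2,1)] -> total=2
Click 3 (6,0) count=2: revealed 1 new [(6,0)] -> total=3
Click 4 (3,6) count=0: revealed 20 new [(1,3) (1,4) (1,5) (2,2) (2,3) (2,4) (2,5) (2,6) (3,1) (3,2) (3,3) (3,4) (3,5) (3,6) (4,1) (4,2) (4,3) (4,4) (4,5) (4,6)] -> total=23

Answer: 23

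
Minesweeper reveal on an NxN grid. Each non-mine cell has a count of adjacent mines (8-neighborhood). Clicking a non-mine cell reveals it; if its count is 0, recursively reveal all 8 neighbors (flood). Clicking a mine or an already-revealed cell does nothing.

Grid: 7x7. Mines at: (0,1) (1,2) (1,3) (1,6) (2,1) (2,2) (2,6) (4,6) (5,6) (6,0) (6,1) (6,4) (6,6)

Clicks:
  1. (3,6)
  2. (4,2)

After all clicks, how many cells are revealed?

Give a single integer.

Answer: 22

Derivation:
Click 1 (3,6) count=2: revealed 1 new [(3,6)] -> total=1
Click 2 (4,2) count=0: revealed 21 new [(2,3) (2,4) (2,5) (3,0) (3,1) (3,2) (3,3) (3,4) (3,5) (4,0) (4,1) (4,2) (4,3) (4,4) (4,5) (5,0) (5,1) (5,2) (5,3) (5,4) (5,5)] -> total=22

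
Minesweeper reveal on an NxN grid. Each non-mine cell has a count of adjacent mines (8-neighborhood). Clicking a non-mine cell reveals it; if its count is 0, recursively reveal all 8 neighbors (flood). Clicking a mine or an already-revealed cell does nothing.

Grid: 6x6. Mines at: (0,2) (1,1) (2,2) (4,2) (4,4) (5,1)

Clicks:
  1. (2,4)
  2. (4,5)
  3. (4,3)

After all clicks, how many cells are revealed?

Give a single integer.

Answer: 14

Derivation:
Click 1 (2,4) count=0: revealed 12 new [(0,3) (0,4) (0,5) (1,3) (1,4) (1,5) (2,3) (2,4) (2,5) (3,3) (3,4) (3,5)] -> total=12
Click 2 (4,5) count=1: revealed 1 new [(4,5)] -> total=13
Click 3 (4,3) count=2: revealed 1 new [(4,3)] -> total=14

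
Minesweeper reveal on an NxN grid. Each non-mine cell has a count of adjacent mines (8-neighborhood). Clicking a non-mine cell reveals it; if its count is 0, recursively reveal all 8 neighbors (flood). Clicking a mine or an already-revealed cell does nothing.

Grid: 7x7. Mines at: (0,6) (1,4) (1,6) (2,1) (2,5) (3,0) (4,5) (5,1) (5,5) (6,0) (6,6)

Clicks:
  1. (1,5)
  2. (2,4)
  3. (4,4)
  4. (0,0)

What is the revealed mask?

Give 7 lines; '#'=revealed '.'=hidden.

Click 1 (1,5) count=4: revealed 1 new [(1,5)] -> total=1
Click 2 (2,4) count=2: revealed 1 new [(2,4)] -> total=2
Click 3 (4,4) count=2: revealed 1 new [(4,4)] -> total=3
Click 4 (0,0) count=0: revealed 8 new [(0,0) (0,1) (0,2) (0,3) (1,0) (1,1) (1,2) (1,3)] -> total=11

Answer: ####...
####.#.
....#..
.......
....#..
.......
.......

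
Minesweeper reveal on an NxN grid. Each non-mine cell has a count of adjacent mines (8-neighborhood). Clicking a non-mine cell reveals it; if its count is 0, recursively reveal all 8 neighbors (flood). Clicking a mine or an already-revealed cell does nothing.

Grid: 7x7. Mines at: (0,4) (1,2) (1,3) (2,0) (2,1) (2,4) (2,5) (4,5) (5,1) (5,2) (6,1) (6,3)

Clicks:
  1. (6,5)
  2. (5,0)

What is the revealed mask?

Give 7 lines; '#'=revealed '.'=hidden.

Click 1 (6,5) count=0: revealed 6 new [(5,4) (5,5) (5,6) (6,4) (6,5) (6,6)] -> total=6
Click 2 (5,0) count=2: revealed 1 new [(5,0)] -> total=7

Answer: .......
.......
.......
.......
.......
#...###
....###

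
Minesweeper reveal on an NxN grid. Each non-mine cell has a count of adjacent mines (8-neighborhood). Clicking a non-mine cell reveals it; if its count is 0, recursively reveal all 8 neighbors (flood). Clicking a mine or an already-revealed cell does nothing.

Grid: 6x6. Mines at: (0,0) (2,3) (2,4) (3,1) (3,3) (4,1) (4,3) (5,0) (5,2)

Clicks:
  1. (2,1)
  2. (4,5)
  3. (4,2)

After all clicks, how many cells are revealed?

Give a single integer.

Answer: 8

Derivation:
Click 1 (2,1) count=1: revealed 1 new [(2,1)] -> total=1
Click 2 (4,5) count=0: revealed 6 new [(3,4) (3,5) (4,4) (4,5) (5,4) (5,5)] -> total=7
Click 3 (4,2) count=5: revealed 1 new [(4,2)] -> total=8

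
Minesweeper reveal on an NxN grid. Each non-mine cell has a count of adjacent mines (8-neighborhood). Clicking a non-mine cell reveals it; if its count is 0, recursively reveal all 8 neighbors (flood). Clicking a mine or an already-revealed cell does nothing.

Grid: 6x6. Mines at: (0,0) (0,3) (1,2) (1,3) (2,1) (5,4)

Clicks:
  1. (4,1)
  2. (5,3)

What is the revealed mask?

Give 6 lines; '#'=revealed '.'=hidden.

Answer: ....##
....##
..####
######
######
####..

Derivation:
Click 1 (4,1) count=0: revealed 24 new [(0,4) (0,5) (1,4) (1,5) (2,2) (2,3) (2,4) (2,5) (3,0) (3,1) (3,2) (3,3) (3,4) (3,5) (4,0) (4,1) (4,2) (4,3) (4,4) (4,5) (5,0) (5,1) (5,2) (5,3)] -> total=24
Click 2 (5,3) count=1: revealed 0 new [(none)] -> total=24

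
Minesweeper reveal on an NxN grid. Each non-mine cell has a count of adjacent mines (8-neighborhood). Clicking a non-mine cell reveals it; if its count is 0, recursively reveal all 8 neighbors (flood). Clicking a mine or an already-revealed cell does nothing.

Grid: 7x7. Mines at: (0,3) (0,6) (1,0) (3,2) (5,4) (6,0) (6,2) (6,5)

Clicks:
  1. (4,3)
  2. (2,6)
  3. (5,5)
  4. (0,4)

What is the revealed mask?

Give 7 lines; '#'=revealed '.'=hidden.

Answer: ....#..
...####
...####
...####
...####
.....##
.......

Derivation:
Click 1 (4,3) count=2: revealed 1 new [(4,3)] -> total=1
Click 2 (2,6) count=0: revealed 17 new [(1,3) (1,4) (1,5) (1,6) (2,3) (2,4) (2,5) (2,6) (3,3) (3,4) (3,5) (3,6) (4,4) (4,5) (4,6) (5,5) (5,6)] -> total=18
Click 3 (5,5) count=2: revealed 0 new [(none)] -> total=18
Click 4 (0,4) count=1: revealed 1 new [(0,4)] -> total=19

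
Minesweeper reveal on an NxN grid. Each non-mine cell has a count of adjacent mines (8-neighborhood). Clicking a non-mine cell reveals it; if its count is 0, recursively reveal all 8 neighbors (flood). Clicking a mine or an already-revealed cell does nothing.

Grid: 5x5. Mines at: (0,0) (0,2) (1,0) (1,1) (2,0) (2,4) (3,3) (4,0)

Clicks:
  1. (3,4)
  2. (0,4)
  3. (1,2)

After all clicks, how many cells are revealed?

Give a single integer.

Click 1 (3,4) count=2: revealed 1 new [(3,4)] -> total=1
Click 2 (0,4) count=0: revealed 4 new [(0,3) (0,4) (1,3) (1,4)] -> total=5
Click 3 (1,2) count=2: revealed 1 new [(1,2)] -> total=6

Answer: 6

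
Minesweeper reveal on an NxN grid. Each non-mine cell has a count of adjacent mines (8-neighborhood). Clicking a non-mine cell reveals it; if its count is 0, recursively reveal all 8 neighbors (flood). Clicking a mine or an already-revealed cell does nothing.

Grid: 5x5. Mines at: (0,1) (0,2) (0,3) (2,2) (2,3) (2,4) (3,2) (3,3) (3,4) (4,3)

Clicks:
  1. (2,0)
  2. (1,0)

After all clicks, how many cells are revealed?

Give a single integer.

Click 1 (2,0) count=0: revealed 8 new [(1,0) (1,1) (2,0) (2,1) (3,0) (3,1) (4,0) (4,1)] -> total=8
Click 2 (1,0) count=1: revealed 0 new [(none)] -> total=8

Answer: 8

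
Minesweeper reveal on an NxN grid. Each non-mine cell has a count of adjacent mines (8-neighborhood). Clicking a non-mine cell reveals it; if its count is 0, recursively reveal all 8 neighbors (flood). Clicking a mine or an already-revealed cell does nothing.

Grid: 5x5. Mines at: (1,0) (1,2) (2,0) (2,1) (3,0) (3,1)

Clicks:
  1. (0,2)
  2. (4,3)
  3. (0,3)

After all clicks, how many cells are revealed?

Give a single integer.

Answer: 14

Derivation:
Click 1 (0,2) count=1: revealed 1 new [(0,2)] -> total=1
Click 2 (4,3) count=0: revealed 13 new [(0,3) (0,4) (1,3) (1,4) (2,2) (2,3) (2,4) (3,2) (3,3) (3,4) (4,2) (4,3) (4,4)] -> total=14
Click 3 (0,3) count=1: revealed 0 new [(none)] -> total=14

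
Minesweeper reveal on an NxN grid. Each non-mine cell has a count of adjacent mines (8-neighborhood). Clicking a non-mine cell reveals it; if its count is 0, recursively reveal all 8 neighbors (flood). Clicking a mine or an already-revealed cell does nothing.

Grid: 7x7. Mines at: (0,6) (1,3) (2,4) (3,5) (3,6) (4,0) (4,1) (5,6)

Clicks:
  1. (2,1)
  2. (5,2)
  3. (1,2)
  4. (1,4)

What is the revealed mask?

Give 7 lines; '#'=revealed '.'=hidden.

Answer: ###....
###.#..
###....
###....
.......
..#....
.......

Derivation:
Click 1 (2,1) count=0: revealed 12 new [(0,0) (0,1) (0,2) (1,0) (1,1) (1,2) (2,0) (2,1) (2,2) (3,0) (3,1) (3,2)] -> total=12
Click 2 (5,2) count=1: revealed 1 new [(5,2)] -> total=13
Click 3 (1,2) count=1: revealed 0 new [(none)] -> total=13
Click 4 (1,4) count=2: revealed 1 new [(1,4)] -> total=14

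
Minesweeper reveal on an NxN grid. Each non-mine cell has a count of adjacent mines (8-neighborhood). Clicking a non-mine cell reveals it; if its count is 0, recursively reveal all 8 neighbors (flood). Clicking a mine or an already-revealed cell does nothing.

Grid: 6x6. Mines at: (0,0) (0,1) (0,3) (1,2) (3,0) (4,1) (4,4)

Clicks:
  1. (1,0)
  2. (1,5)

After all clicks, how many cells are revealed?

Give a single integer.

Answer: 12

Derivation:
Click 1 (1,0) count=2: revealed 1 new [(1,0)] -> total=1
Click 2 (1,5) count=0: revealed 11 new [(0,4) (0,5) (1,3) (1,4) (1,5) (2,3) (2,4) (2,5) (3,3) (3,4) (3,5)] -> total=12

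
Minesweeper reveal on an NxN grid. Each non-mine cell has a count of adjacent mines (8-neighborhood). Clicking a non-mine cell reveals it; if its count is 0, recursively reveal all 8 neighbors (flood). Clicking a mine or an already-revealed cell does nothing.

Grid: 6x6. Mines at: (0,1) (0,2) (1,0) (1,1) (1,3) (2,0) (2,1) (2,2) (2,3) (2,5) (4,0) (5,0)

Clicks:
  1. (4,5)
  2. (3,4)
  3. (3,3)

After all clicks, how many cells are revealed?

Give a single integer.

Answer: 15

Derivation:
Click 1 (4,5) count=0: revealed 15 new [(3,1) (3,2) (3,3) (3,4) (3,5) (4,1) (4,2) (4,3) (4,4) (4,5) (5,1) (5,2) (5,3) (5,4) (5,5)] -> total=15
Click 2 (3,4) count=2: revealed 0 new [(none)] -> total=15
Click 3 (3,3) count=2: revealed 0 new [(none)] -> total=15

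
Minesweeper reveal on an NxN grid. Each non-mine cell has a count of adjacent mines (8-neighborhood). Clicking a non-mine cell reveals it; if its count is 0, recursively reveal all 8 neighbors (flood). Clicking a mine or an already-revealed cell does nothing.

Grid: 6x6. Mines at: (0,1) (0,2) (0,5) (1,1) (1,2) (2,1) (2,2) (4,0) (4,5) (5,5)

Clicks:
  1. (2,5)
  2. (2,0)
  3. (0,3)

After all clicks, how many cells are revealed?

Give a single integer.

Click 1 (2,5) count=0: revealed 9 new [(1,3) (1,4) (1,5) (2,3) (2,4) (2,5) (3,3) (3,4) (3,5)] -> total=9
Click 2 (2,0) count=2: revealed 1 new [(2,0)] -> total=10
Click 3 (0,3) count=2: revealed 1 new [(0,3)] -> total=11

Answer: 11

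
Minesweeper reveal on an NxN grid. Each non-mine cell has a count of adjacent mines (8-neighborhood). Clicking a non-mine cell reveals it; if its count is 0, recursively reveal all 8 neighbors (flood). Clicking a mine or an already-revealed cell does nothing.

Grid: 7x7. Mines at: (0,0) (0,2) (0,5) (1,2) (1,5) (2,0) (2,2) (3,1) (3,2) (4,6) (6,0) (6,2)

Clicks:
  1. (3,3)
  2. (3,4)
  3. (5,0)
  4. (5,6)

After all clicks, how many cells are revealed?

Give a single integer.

Click 1 (3,3) count=2: revealed 1 new [(3,3)] -> total=1
Click 2 (3,4) count=0: revealed 16 new [(2,3) (2,4) (2,5) (3,4) (3,5) (4,3) (4,4) (4,5) (5,3) (5,4) (5,5) (5,6) (6,3) (6,4) (6,5) (6,6)] -> total=17
Click 3 (5,0) count=1: revealed 1 new [(5,0)] -> total=18
Click 4 (5,6) count=1: revealed 0 new [(none)] -> total=18

Answer: 18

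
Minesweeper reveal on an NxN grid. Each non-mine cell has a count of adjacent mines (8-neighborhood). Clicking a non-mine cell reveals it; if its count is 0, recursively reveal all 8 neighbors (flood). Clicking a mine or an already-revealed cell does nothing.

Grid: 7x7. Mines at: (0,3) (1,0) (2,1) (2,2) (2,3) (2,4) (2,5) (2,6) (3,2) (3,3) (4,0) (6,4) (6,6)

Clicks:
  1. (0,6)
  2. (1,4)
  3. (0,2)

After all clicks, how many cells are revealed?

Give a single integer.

Answer: 7

Derivation:
Click 1 (0,6) count=0: revealed 6 new [(0,4) (0,5) (0,6) (1,4) (1,5) (1,6)] -> total=6
Click 2 (1,4) count=4: revealed 0 new [(none)] -> total=6
Click 3 (0,2) count=1: revealed 1 new [(0,2)] -> total=7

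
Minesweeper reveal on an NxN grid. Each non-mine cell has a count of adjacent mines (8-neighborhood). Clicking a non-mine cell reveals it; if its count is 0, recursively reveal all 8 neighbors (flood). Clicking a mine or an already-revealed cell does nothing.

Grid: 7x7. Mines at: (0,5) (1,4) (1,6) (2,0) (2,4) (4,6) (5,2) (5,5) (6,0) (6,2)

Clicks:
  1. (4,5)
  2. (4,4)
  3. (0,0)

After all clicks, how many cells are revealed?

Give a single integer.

Answer: 19

Derivation:
Click 1 (4,5) count=2: revealed 1 new [(4,5)] -> total=1
Click 2 (4,4) count=1: revealed 1 new [(4,4)] -> total=2
Click 3 (0,0) count=0: revealed 17 new [(0,0) (0,1) (0,2) (0,3) (1,0) (1,1) (1,2) (1,3) (2,1) (2,2) (2,3) (3,1) (3,2) (3,3) (4,1) (4,2) (4,3)] -> total=19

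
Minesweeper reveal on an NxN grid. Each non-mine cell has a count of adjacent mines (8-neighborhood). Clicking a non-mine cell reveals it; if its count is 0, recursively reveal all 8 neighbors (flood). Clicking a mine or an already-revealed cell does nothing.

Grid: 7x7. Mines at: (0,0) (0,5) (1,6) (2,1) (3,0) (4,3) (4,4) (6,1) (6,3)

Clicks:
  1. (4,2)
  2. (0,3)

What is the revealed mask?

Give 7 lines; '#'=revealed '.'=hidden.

Answer: .####..
.#####.
..####.
..####.
..#....
.......
.......

Derivation:
Click 1 (4,2) count=1: revealed 1 new [(4,2)] -> total=1
Click 2 (0,3) count=0: revealed 17 new [(0,1) (0,2) (0,3) (0,4) (1,1) (1,2) (1,3) (1,4) (1,5) (2,2) (2,3) (2,4) (2,5) (3,2) (3,3) (3,4) (3,5)] -> total=18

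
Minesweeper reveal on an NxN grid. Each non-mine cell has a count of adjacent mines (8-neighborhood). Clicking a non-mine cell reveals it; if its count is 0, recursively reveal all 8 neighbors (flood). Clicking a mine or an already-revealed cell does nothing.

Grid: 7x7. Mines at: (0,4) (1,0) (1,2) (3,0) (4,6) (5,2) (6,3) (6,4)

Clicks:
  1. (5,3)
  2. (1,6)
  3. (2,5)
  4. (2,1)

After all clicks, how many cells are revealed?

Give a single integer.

Click 1 (5,3) count=3: revealed 1 new [(5,3)] -> total=1
Click 2 (1,6) count=0: revealed 25 new [(0,5) (0,6) (1,3) (1,4) (1,5) (1,6) (2,1) (2,2) (2,3) (2,4) (2,5) (2,6) (3,1) (3,2) (3,3) (3,4) (3,5) (3,6) (4,1) (4,2) (4,3) (4,4) (4,5) (5,4) (5,5)] -> total=26
Click 3 (2,5) count=0: revealed 0 new [(none)] -> total=26
Click 4 (2,1) count=3: revealed 0 new [(none)] -> total=26

Answer: 26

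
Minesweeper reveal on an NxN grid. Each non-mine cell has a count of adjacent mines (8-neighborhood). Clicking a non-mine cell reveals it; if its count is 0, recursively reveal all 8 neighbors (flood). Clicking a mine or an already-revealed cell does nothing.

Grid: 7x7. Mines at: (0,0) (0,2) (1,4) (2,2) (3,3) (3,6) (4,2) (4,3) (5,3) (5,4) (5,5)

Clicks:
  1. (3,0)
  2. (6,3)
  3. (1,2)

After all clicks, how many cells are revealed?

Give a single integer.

Click 1 (3,0) count=0: revealed 14 new [(1,0) (1,1) (2,0) (2,1) (3,0) (3,1) (4,0) (4,1) (5,0) (5,1) (5,2) (6,0) (6,1) (6,2)] -> total=14
Click 2 (6,3) count=2: revealed 1 new [(6,3)] -> total=15
Click 3 (1,2) count=2: revealed 1 new [(1,2)] -> total=16

Answer: 16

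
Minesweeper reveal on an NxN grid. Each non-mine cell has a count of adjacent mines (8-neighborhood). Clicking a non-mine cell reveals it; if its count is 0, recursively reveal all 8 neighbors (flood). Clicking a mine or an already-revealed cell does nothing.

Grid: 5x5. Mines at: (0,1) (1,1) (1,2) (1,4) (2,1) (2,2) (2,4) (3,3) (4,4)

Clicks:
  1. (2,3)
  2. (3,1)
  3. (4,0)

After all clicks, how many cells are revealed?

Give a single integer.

Click 1 (2,3) count=5: revealed 1 new [(2,3)] -> total=1
Click 2 (3,1) count=2: revealed 1 new [(3,1)] -> total=2
Click 3 (4,0) count=0: revealed 5 new [(3,0) (3,2) (4,0) (4,1) (4,2)] -> total=7

Answer: 7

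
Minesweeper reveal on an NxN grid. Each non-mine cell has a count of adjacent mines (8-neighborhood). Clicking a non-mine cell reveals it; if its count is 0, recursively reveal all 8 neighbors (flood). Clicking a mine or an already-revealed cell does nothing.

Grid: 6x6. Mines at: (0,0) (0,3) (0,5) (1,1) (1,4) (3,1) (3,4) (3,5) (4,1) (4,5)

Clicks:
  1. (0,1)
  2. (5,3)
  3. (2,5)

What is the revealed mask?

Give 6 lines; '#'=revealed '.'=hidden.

Answer: .#....
......
.....#
......
..###.
..###.

Derivation:
Click 1 (0,1) count=2: revealed 1 new [(0,1)] -> total=1
Click 2 (5,3) count=0: revealed 6 new [(4,2) (4,3) (4,4) (5,2) (5,3) (5,4)] -> total=7
Click 3 (2,5) count=3: revealed 1 new [(2,5)] -> total=8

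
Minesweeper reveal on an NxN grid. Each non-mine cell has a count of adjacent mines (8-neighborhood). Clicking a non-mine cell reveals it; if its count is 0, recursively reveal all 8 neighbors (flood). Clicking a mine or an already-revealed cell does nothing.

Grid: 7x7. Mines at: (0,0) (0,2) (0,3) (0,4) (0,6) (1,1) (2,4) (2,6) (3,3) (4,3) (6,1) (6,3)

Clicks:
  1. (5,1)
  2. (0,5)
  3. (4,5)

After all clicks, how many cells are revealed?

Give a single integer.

Answer: 14

Derivation:
Click 1 (5,1) count=1: revealed 1 new [(5,1)] -> total=1
Click 2 (0,5) count=2: revealed 1 new [(0,5)] -> total=2
Click 3 (4,5) count=0: revealed 12 new [(3,4) (3,5) (3,6) (4,4) (4,5) (4,6) (5,4) (5,5) (5,6) (6,4) (6,5) (6,6)] -> total=14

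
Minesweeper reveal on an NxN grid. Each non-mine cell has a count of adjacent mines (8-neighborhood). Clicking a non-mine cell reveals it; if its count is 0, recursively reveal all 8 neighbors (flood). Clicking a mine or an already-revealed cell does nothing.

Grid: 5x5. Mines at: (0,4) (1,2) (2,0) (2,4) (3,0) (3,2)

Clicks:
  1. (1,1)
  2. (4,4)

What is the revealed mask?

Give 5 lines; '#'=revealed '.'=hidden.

Answer: .....
.#...
.....
...##
...##

Derivation:
Click 1 (1,1) count=2: revealed 1 new [(1,1)] -> total=1
Click 2 (4,4) count=0: revealed 4 new [(3,3) (3,4) (4,3) (4,4)] -> total=5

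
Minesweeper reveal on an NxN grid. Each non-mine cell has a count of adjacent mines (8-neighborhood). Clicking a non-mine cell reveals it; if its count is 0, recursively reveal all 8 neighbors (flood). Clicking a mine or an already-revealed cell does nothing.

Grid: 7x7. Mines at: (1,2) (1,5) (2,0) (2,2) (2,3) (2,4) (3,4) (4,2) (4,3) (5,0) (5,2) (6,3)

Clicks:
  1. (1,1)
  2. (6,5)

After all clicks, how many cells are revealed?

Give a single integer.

Click 1 (1,1) count=3: revealed 1 new [(1,1)] -> total=1
Click 2 (6,5) count=0: revealed 13 new [(2,5) (2,6) (3,5) (3,6) (4,4) (4,5) (4,6) (5,4) (5,5) (5,6) (6,4) (6,5) (6,6)] -> total=14

Answer: 14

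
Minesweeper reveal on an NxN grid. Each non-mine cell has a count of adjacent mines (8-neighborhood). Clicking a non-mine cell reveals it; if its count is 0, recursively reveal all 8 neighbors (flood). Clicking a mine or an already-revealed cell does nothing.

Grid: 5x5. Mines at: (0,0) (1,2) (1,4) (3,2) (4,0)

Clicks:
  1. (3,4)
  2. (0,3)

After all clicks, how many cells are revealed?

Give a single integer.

Answer: 7

Derivation:
Click 1 (3,4) count=0: revealed 6 new [(2,3) (2,4) (3,3) (3,4) (4,3) (4,4)] -> total=6
Click 2 (0,3) count=2: revealed 1 new [(0,3)] -> total=7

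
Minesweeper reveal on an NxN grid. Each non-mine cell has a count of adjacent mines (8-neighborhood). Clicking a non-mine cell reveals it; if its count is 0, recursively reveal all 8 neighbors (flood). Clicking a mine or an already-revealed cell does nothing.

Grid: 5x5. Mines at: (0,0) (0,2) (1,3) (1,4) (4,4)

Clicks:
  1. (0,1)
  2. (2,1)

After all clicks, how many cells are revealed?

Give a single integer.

Answer: 16

Derivation:
Click 1 (0,1) count=2: revealed 1 new [(0,1)] -> total=1
Click 2 (2,1) count=0: revealed 15 new [(1,0) (1,1) (1,2) (2,0) (2,1) (2,2) (2,3) (3,0) (3,1) (3,2) (3,3) (4,0) (4,1) (4,2) (4,3)] -> total=16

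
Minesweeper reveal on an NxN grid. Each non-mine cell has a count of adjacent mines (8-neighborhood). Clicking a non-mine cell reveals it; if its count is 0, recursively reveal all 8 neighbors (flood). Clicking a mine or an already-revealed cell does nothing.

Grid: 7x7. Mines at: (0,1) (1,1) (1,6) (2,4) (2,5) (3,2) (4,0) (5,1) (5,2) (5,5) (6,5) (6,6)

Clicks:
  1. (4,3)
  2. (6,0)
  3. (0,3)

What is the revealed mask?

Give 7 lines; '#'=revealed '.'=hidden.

Answer: ..####.
..####.
.......
.......
...#...
.......
#......

Derivation:
Click 1 (4,3) count=2: revealed 1 new [(4,3)] -> total=1
Click 2 (6,0) count=1: revealed 1 new [(6,0)] -> total=2
Click 3 (0,3) count=0: revealed 8 new [(0,2) (0,3) (0,4) (0,5) (1,2) (1,3) (1,4) (1,5)] -> total=10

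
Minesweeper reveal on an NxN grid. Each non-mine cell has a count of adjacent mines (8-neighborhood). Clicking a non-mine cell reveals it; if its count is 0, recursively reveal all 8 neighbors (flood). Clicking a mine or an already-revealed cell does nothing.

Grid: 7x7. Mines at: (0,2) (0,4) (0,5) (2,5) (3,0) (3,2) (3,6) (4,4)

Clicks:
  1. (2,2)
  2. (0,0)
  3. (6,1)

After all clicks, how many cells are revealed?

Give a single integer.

Click 1 (2,2) count=1: revealed 1 new [(2,2)] -> total=1
Click 2 (0,0) count=0: revealed 6 new [(0,0) (0,1) (1,0) (1,1) (2,0) (2,1)] -> total=7
Click 3 (6,1) count=0: revealed 20 new [(4,0) (4,1) (4,2) (4,3) (4,5) (4,6) (5,0) (5,1) (5,2) (5,3) (5,4) (5,5) (5,6) (6,0) (6,1) (6,2) (6,3) (6,4) (6,5) (6,6)] -> total=27

Answer: 27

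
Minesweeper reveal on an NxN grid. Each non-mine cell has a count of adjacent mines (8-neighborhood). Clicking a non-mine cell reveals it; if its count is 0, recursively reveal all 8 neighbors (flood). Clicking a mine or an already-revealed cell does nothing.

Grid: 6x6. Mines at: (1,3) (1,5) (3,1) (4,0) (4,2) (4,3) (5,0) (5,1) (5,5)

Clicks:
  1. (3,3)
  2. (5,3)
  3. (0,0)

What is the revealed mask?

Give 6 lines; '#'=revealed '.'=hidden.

Answer: ###...
###...
###...
...#..
......
...#..

Derivation:
Click 1 (3,3) count=2: revealed 1 new [(3,3)] -> total=1
Click 2 (5,3) count=2: revealed 1 new [(5,3)] -> total=2
Click 3 (0,0) count=0: revealed 9 new [(0,0) (0,1) (0,2) (1,0) (1,1) (1,2) (2,0) (2,1) (2,2)] -> total=11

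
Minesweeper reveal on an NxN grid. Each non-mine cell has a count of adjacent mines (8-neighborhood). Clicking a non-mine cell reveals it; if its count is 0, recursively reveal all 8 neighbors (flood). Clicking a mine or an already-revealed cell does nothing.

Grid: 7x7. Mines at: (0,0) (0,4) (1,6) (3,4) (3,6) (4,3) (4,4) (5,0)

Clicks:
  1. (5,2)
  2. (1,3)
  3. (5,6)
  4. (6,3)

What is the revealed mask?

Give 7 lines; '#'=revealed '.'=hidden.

Answer: .......
...#...
.......
.......
.....##
.######
.######

Derivation:
Click 1 (5,2) count=1: revealed 1 new [(5,2)] -> total=1
Click 2 (1,3) count=1: revealed 1 new [(1,3)] -> total=2
Click 3 (5,6) count=0: revealed 13 new [(4,5) (4,6) (5,1) (5,3) (5,4) (5,5) (5,6) (6,1) (6,2) (6,3) (6,4) (6,5) (6,6)] -> total=15
Click 4 (6,3) count=0: revealed 0 new [(none)] -> total=15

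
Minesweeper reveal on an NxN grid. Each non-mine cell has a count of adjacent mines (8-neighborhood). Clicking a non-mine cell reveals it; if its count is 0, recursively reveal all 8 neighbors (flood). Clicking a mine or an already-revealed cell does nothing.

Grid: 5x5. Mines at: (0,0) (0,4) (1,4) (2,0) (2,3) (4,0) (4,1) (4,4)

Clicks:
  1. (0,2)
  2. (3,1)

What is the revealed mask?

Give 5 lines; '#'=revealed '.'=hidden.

Answer: .###.
.###.
.....
.#...
.....

Derivation:
Click 1 (0,2) count=0: revealed 6 new [(0,1) (0,2) (0,3) (1,1) (1,2) (1,3)] -> total=6
Click 2 (3,1) count=3: revealed 1 new [(3,1)] -> total=7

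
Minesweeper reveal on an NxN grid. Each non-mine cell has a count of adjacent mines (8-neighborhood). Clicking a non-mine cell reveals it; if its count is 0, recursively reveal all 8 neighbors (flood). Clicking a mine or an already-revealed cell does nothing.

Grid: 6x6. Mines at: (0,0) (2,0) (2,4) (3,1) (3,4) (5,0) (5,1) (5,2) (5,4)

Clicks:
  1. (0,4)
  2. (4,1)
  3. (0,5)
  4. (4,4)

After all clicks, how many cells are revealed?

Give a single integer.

Answer: 15

Derivation:
Click 1 (0,4) count=0: revealed 13 new [(0,1) (0,2) (0,3) (0,4) (0,5) (1,1) (1,2) (1,3) (1,4) (1,5) (2,1) (2,2) (2,3)] -> total=13
Click 2 (4,1) count=4: revealed 1 new [(4,1)] -> total=14
Click 3 (0,5) count=0: revealed 0 new [(none)] -> total=14
Click 4 (4,4) count=2: revealed 1 new [(4,4)] -> total=15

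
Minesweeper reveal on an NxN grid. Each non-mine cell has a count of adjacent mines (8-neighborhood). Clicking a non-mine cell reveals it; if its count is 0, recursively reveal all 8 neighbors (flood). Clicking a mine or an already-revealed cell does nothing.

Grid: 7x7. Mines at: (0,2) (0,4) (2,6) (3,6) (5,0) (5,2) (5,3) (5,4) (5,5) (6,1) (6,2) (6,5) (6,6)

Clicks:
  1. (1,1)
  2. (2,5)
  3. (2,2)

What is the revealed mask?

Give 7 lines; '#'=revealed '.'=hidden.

Click 1 (1,1) count=1: revealed 1 new [(1,1)] -> total=1
Click 2 (2,5) count=2: revealed 1 new [(2,5)] -> total=2
Click 3 (2,2) count=0: revealed 24 new [(0,0) (0,1) (1,0) (1,2) (1,3) (1,4) (1,5) (2,0) (2,1) (2,2) (2,3) (2,4) (3,0) (3,1) (3,2) (3,3) (3,4) (3,5) (4,0) (4,1) (4,2) (4,3) (4,4) (4,5)] -> total=26

Answer: ##.....
######.
######.
######.
######.
.......
.......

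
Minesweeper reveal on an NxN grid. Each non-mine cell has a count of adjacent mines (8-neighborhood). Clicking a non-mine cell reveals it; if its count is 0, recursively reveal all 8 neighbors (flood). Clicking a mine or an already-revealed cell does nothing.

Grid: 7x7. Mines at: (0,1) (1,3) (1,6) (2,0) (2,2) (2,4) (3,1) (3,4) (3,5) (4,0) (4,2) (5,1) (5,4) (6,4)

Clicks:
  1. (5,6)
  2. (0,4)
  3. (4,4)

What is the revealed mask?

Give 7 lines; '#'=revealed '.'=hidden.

Answer: ....#..
.......
.......
.......
....###
.....##
.....##

Derivation:
Click 1 (5,6) count=0: revealed 6 new [(4,5) (4,6) (5,5) (5,6) (6,5) (6,6)] -> total=6
Click 2 (0,4) count=1: revealed 1 new [(0,4)] -> total=7
Click 3 (4,4) count=3: revealed 1 new [(4,4)] -> total=8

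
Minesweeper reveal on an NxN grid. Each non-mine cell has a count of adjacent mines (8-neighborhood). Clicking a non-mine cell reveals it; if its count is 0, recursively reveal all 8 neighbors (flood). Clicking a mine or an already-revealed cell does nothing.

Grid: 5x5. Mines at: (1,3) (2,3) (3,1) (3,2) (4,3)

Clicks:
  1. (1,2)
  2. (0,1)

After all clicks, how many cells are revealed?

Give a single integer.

Answer: 9

Derivation:
Click 1 (1,2) count=2: revealed 1 new [(1,2)] -> total=1
Click 2 (0,1) count=0: revealed 8 new [(0,0) (0,1) (0,2) (1,0) (1,1) (2,0) (2,1) (2,2)] -> total=9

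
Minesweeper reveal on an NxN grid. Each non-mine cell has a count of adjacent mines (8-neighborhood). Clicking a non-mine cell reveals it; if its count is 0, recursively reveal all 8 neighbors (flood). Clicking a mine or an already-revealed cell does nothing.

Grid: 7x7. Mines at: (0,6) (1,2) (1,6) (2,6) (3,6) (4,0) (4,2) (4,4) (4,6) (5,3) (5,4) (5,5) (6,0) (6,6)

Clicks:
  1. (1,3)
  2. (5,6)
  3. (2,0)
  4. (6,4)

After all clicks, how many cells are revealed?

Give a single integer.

Answer: 11

Derivation:
Click 1 (1,3) count=1: revealed 1 new [(1,3)] -> total=1
Click 2 (5,6) count=3: revealed 1 new [(5,6)] -> total=2
Click 3 (2,0) count=0: revealed 8 new [(0,0) (0,1) (1,0) (1,1) (2,0) (2,1) (3,0) (3,1)] -> total=10
Click 4 (6,4) count=3: revealed 1 new [(6,4)] -> total=11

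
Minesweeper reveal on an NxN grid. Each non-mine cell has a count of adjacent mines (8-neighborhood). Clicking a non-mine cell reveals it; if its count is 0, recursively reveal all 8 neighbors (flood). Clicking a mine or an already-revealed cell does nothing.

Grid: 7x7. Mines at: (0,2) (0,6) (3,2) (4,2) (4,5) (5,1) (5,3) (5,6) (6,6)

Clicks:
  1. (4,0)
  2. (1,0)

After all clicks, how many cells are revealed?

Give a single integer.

Click 1 (4,0) count=1: revealed 1 new [(4,0)] -> total=1
Click 2 (1,0) count=0: revealed 9 new [(0,0) (0,1) (1,0) (1,1) (2,0) (2,1) (3,0) (3,1) (4,1)] -> total=10

Answer: 10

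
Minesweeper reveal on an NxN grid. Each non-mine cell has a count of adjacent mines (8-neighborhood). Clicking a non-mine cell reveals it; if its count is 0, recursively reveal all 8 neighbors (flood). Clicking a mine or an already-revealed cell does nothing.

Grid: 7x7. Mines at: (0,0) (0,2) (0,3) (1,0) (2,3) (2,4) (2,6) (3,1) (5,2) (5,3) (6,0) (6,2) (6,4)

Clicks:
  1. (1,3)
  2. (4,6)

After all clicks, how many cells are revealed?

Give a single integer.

Click 1 (1,3) count=4: revealed 1 new [(1,3)] -> total=1
Click 2 (4,6) count=0: revealed 11 new [(3,4) (3,5) (3,6) (4,4) (4,5) (4,6) (5,4) (5,5) (5,6) (6,5) (6,6)] -> total=12

Answer: 12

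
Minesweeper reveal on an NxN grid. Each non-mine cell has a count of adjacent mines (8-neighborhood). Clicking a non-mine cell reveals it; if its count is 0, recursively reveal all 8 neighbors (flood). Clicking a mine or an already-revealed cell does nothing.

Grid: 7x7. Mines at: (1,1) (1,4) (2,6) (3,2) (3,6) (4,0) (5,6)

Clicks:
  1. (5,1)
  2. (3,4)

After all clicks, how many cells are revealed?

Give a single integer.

Answer: 23

Derivation:
Click 1 (5,1) count=1: revealed 1 new [(5,1)] -> total=1
Click 2 (3,4) count=0: revealed 22 new [(2,3) (2,4) (2,5) (3,3) (3,4) (3,5) (4,1) (4,2) (4,3) (4,4) (4,5) (5,0) (5,2) (5,3) (5,4) (5,5) (6,0) (6,1) (6,2) (6,3) (6,4) (6,5)] -> total=23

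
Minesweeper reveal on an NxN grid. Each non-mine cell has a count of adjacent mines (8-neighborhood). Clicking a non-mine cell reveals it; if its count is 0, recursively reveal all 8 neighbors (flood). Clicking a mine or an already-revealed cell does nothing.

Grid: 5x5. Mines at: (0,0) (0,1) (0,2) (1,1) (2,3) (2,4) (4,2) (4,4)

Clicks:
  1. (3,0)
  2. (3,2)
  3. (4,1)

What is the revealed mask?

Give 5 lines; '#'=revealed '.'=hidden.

Answer: .....
.....
##...
###..
##...

Derivation:
Click 1 (3,0) count=0: revealed 6 new [(2,0) (2,1) (3,0) (3,1) (4,0) (4,1)] -> total=6
Click 2 (3,2) count=2: revealed 1 new [(3,2)] -> total=7
Click 3 (4,1) count=1: revealed 0 new [(none)] -> total=7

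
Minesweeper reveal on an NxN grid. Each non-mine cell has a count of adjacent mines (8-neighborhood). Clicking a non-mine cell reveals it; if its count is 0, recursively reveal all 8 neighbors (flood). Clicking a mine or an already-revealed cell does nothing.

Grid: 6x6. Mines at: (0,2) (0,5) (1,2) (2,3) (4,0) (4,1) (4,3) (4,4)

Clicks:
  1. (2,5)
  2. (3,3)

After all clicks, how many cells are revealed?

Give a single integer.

Answer: 7

Derivation:
Click 1 (2,5) count=0: revealed 6 new [(1,4) (1,5) (2,4) (2,5) (3,4) (3,5)] -> total=6
Click 2 (3,3) count=3: revealed 1 new [(3,3)] -> total=7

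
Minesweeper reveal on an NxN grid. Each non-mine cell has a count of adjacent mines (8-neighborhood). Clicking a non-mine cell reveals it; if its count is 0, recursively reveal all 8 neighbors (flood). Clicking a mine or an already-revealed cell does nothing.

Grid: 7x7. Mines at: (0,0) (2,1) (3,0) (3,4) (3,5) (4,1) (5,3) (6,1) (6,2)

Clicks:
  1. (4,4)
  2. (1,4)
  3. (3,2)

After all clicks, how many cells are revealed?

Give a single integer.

Click 1 (4,4) count=3: revealed 1 new [(4,4)] -> total=1
Click 2 (1,4) count=0: revealed 17 new [(0,1) (0,2) (0,3) (0,4) (0,5) (0,6) (1,1) (1,2) (1,3) (1,4) (1,5) (1,6) (2,2) (2,3) (2,4) (2,5) (2,6)] -> total=18
Click 3 (3,2) count=2: revealed 1 new [(3,2)] -> total=19

Answer: 19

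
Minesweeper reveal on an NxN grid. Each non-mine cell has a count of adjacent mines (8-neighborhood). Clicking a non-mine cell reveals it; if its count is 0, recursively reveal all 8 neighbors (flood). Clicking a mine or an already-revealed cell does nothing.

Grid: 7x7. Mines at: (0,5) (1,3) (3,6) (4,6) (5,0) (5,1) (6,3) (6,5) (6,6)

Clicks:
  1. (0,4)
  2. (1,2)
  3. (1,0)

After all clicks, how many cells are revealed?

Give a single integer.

Answer: 29

Derivation:
Click 1 (0,4) count=2: revealed 1 new [(0,4)] -> total=1
Click 2 (1,2) count=1: revealed 1 new [(1,2)] -> total=2
Click 3 (1,0) count=0: revealed 27 new [(0,0) (0,1) (0,2) (1,0) (1,1) (2,0) (2,1) (2,2) (2,3) (2,4) (2,5) (3,0) (3,1) (3,2) (3,3) (3,4) (3,5) (4,0) (4,1) (4,2) (4,3) (4,4) (4,5) (5,2) (5,3) (5,4) (5,5)] -> total=29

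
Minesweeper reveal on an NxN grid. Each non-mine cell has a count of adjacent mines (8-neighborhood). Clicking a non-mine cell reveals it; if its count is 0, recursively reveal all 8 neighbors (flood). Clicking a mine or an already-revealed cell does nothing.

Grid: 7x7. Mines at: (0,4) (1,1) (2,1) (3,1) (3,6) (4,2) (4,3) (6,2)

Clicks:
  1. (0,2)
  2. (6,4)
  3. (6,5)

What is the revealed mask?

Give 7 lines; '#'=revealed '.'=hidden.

Click 1 (0,2) count=1: revealed 1 new [(0,2)] -> total=1
Click 2 (6,4) count=0: revealed 11 new [(4,4) (4,5) (4,6) (5,3) (5,4) (5,5) (5,6) (6,3) (6,4) (6,5) (6,6)] -> total=12
Click 3 (6,5) count=0: revealed 0 new [(none)] -> total=12

Answer: ..#....
.......
.......
.......
....###
...####
...####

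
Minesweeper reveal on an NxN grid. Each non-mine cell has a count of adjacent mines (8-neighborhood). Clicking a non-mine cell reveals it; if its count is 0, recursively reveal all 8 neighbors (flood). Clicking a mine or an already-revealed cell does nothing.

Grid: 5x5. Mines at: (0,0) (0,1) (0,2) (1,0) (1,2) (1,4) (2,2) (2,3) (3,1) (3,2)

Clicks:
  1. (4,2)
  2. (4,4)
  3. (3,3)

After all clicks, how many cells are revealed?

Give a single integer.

Click 1 (4,2) count=2: revealed 1 new [(4,2)] -> total=1
Click 2 (4,4) count=0: revealed 4 new [(3,3) (3,4) (4,3) (4,4)] -> total=5
Click 3 (3,3) count=3: revealed 0 new [(none)] -> total=5

Answer: 5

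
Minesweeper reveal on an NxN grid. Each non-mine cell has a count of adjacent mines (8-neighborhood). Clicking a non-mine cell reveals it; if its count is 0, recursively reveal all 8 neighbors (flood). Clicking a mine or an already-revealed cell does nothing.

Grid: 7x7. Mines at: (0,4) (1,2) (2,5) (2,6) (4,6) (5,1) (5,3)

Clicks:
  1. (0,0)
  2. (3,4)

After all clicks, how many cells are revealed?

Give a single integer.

Click 1 (0,0) count=0: revealed 19 new [(0,0) (0,1) (1,0) (1,1) (2,0) (2,1) (2,2) (2,3) (2,4) (3,0) (3,1) (3,2) (3,3) (3,4) (4,0) (4,1) (4,2) (4,3) (4,4)] -> total=19
Click 2 (3,4) count=1: revealed 0 new [(none)] -> total=19

Answer: 19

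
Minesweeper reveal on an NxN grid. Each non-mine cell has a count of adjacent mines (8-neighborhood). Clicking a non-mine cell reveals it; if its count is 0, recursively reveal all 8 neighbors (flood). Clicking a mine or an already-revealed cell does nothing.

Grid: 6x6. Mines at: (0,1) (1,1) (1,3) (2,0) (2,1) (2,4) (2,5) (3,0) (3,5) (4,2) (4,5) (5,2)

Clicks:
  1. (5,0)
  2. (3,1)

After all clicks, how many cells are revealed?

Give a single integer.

Click 1 (5,0) count=0: revealed 4 new [(4,0) (4,1) (5,0) (5,1)] -> total=4
Click 2 (3,1) count=4: revealed 1 new [(3,1)] -> total=5

Answer: 5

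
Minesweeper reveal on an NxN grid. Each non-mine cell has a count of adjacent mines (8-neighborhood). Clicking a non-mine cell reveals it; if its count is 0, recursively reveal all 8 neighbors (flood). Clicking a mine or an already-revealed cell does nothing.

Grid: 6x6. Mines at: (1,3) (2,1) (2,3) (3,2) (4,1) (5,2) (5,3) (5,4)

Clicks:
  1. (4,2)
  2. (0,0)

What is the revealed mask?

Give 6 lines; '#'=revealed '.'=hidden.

Answer: ###...
###...
......
......
..#...
......

Derivation:
Click 1 (4,2) count=4: revealed 1 new [(4,2)] -> total=1
Click 2 (0,0) count=0: revealed 6 new [(0,0) (0,1) (0,2) (1,0) (1,1) (1,2)] -> total=7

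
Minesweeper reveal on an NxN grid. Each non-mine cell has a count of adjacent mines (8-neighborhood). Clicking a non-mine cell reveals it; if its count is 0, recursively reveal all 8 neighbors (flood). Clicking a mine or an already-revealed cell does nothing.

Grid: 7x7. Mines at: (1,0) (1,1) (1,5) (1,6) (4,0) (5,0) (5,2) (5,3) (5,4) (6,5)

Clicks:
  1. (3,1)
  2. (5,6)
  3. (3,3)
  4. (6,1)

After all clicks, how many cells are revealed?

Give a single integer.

Click 1 (3,1) count=1: revealed 1 new [(3,1)] -> total=1
Click 2 (5,6) count=1: revealed 1 new [(5,6)] -> total=2
Click 3 (3,3) count=0: revealed 24 new [(0,2) (0,3) (0,4) (1,2) (1,3) (1,4) (2,1) (2,2) (2,3) (2,4) (2,5) (2,6) (3,2) (3,3) (3,4) (3,5) (3,6) (4,1) (4,2) (4,3) (4,4) (4,5) (4,6) (5,5)] -> total=26
Click 4 (6,1) count=2: revealed 1 new [(6,1)] -> total=27

Answer: 27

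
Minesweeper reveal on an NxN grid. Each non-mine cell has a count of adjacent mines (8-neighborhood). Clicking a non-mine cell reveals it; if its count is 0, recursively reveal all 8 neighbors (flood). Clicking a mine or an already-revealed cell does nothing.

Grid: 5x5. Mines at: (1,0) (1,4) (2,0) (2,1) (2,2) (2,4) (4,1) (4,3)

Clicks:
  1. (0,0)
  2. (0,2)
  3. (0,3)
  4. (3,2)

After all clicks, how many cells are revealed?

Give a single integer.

Answer: 8

Derivation:
Click 1 (0,0) count=1: revealed 1 new [(0,0)] -> total=1
Click 2 (0,2) count=0: revealed 6 new [(0,1) (0,2) (0,3) (1,1) (1,2) (1,3)] -> total=7
Click 3 (0,3) count=1: revealed 0 new [(none)] -> total=7
Click 4 (3,2) count=4: revealed 1 new [(3,2)] -> total=8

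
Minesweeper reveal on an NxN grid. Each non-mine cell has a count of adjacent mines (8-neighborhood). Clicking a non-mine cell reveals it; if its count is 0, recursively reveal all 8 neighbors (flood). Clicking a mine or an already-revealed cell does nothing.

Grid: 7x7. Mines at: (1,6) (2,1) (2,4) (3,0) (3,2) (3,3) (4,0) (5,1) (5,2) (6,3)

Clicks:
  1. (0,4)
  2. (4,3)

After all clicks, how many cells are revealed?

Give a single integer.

Answer: 13

Derivation:
Click 1 (0,4) count=0: revealed 12 new [(0,0) (0,1) (0,2) (0,3) (0,4) (0,5) (1,0) (1,1) (1,2) (1,3) (1,4) (1,5)] -> total=12
Click 2 (4,3) count=3: revealed 1 new [(4,3)] -> total=13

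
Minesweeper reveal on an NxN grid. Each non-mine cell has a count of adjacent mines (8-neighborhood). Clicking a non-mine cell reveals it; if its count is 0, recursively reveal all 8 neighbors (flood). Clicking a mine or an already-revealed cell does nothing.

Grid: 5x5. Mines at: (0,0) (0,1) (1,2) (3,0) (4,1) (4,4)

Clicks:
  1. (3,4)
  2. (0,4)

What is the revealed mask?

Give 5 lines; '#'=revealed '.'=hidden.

Click 1 (3,4) count=1: revealed 1 new [(3,4)] -> total=1
Click 2 (0,4) count=0: revealed 7 new [(0,3) (0,4) (1,3) (1,4) (2,3) (2,4) (3,3)] -> total=8

Answer: ...##
...##
...##
...##
.....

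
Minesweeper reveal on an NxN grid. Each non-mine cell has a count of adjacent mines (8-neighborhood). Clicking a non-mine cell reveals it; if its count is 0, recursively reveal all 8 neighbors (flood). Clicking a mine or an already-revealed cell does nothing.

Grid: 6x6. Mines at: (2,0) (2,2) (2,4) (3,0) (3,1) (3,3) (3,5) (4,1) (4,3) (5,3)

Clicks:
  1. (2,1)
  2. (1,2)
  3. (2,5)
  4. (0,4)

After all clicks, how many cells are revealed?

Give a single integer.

Click 1 (2,1) count=4: revealed 1 new [(2,1)] -> total=1
Click 2 (1,2) count=1: revealed 1 new [(1,2)] -> total=2
Click 3 (2,5) count=2: revealed 1 new [(2,5)] -> total=3
Click 4 (0,4) count=0: revealed 11 new [(0,0) (0,1) (0,2) (0,3) (0,4) (0,5) (1,0) (1,1) (1,3) (1,4) (1,5)] -> total=14

Answer: 14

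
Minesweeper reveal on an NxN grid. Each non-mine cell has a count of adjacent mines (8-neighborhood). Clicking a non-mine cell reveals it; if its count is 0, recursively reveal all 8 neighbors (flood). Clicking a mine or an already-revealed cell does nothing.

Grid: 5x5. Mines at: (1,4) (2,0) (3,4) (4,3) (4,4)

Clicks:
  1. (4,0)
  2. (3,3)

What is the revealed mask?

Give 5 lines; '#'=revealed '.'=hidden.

Click 1 (4,0) count=0: revealed 6 new [(3,0) (3,1) (3,2) (4,0) (4,1) (4,2)] -> total=6
Click 2 (3,3) count=3: revealed 1 new [(3,3)] -> total=7

Answer: .....
.....
.....
####.
###..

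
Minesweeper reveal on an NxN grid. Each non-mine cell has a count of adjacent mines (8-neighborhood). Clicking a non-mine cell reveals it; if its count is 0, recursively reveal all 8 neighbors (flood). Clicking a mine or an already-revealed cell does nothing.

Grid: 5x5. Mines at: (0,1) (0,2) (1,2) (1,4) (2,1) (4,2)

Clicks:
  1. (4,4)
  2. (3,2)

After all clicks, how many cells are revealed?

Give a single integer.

Answer: 7

Derivation:
Click 1 (4,4) count=0: revealed 6 new [(2,3) (2,4) (3,3) (3,4) (4,3) (4,4)] -> total=6
Click 2 (3,2) count=2: revealed 1 new [(3,2)] -> total=7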